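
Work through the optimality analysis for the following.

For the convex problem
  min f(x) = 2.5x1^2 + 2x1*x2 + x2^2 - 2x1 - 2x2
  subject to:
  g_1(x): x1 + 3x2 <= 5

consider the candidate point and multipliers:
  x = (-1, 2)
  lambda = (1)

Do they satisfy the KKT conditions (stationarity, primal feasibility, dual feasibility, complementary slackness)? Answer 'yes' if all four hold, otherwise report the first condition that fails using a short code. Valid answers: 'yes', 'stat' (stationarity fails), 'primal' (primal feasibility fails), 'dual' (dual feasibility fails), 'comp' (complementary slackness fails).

Gradient of f: grad f(x) = Q x + c = (-3, 0)
Constraint values g_i(x) = a_i^T x - b_i:
  g_1((-1, 2)) = 0
Stationarity residual: grad f(x) + sum_i lambda_i a_i = (-2, 3)
  -> stationarity FAILS
Primal feasibility (all g_i <= 0): OK
Dual feasibility (all lambda_i >= 0): OK
Complementary slackness (lambda_i * g_i(x) = 0 for all i): OK

Verdict: the first failing condition is stationarity -> stat.

stat


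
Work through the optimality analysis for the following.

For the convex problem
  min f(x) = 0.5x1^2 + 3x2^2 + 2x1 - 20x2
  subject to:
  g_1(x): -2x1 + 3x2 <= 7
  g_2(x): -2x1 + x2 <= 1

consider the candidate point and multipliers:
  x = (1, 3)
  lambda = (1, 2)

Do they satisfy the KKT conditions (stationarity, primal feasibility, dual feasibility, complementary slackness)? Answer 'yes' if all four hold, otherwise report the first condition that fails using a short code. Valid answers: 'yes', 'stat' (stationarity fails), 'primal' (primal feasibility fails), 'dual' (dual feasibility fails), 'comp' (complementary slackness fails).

Gradient of f: grad f(x) = Q x + c = (3, -2)
Constraint values g_i(x) = a_i^T x - b_i:
  g_1((1, 3)) = 0
  g_2((1, 3)) = 0
Stationarity residual: grad f(x) + sum_i lambda_i a_i = (-3, 3)
  -> stationarity FAILS
Primal feasibility (all g_i <= 0): OK
Dual feasibility (all lambda_i >= 0): OK
Complementary slackness (lambda_i * g_i(x) = 0 for all i): OK

Verdict: the first failing condition is stationarity -> stat.

stat


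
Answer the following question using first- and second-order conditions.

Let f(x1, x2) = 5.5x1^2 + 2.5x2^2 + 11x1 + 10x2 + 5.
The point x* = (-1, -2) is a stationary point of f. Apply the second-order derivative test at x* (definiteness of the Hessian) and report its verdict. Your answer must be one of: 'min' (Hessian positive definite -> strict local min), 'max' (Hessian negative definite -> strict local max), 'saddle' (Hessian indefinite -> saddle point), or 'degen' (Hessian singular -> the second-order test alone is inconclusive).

Compute the Hessian H = grad^2 f:
  H = [[11, 0], [0, 5]]
Verify stationarity: grad f(x*) = H x* + g = (0, 0).
Eigenvalues of H: 5, 11.
Both eigenvalues > 0, so H is positive definite -> x* is a strict local min.

min


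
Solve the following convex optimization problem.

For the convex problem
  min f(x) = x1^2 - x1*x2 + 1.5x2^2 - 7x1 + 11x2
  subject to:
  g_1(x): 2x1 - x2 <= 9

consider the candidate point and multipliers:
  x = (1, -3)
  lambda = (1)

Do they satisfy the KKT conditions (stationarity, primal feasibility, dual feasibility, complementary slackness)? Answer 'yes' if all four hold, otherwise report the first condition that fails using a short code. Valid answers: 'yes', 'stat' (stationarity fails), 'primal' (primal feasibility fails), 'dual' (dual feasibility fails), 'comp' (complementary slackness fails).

Gradient of f: grad f(x) = Q x + c = (-2, 1)
Constraint values g_i(x) = a_i^T x - b_i:
  g_1((1, -3)) = -4
Stationarity residual: grad f(x) + sum_i lambda_i a_i = (0, 0)
  -> stationarity OK
Primal feasibility (all g_i <= 0): OK
Dual feasibility (all lambda_i >= 0): OK
Complementary slackness (lambda_i * g_i(x) = 0 for all i): FAILS

Verdict: the first failing condition is complementary_slackness -> comp.

comp


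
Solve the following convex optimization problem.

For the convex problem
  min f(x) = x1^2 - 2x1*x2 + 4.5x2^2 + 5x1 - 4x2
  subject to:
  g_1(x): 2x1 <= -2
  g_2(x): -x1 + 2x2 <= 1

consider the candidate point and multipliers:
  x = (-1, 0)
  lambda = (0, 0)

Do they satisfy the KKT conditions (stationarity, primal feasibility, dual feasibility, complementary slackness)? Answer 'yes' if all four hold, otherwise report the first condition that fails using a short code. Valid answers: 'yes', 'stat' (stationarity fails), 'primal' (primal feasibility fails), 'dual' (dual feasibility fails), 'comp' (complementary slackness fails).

Gradient of f: grad f(x) = Q x + c = (3, -2)
Constraint values g_i(x) = a_i^T x - b_i:
  g_1((-1, 0)) = 0
  g_2((-1, 0)) = 0
Stationarity residual: grad f(x) + sum_i lambda_i a_i = (3, -2)
  -> stationarity FAILS
Primal feasibility (all g_i <= 0): OK
Dual feasibility (all lambda_i >= 0): OK
Complementary slackness (lambda_i * g_i(x) = 0 for all i): OK

Verdict: the first failing condition is stationarity -> stat.

stat


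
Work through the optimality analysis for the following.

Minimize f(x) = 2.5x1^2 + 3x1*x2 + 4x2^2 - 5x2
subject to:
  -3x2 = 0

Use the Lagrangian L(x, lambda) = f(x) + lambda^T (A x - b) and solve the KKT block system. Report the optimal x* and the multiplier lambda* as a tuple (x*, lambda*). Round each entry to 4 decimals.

Form the Lagrangian:
  L(x, lambda) = (1/2) x^T Q x + c^T x + lambda^T (A x - b)
Stationarity (grad_x L = 0): Q x + c + A^T lambda = 0.
Primal feasibility: A x = b.

This gives the KKT block system:
  [ Q   A^T ] [ x     ]   [-c ]
  [ A    0  ] [ lambda ] = [ b ]

Solving the linear system:
  x*      = (0, 0)
  lambda* = (-1.6667)
  f(x*)   = 0

x* = (0, 0), lambda* = (-1.6667)


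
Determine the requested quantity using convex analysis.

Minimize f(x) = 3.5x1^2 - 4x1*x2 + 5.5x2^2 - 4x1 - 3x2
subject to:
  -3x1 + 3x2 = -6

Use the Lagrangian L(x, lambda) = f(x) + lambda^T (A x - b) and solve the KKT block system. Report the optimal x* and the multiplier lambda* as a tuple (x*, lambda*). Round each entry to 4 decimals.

Form the Lagrangian:
  L(x, lambda) = (1/2) x^T Q x + c^T x + lambda^T (A x - b)
Stationarity (grad_x L = 0): Q x + c + A^T lambda = 0.
Primal feasibility: A x = b.

This gives the KKT block system:
  [ Q   A^T ] [ x     ]   [-c ]
  [ A    0  ] [ lambda ] = [ b ]

Solving the linear system:
  x*      = (2.1, 0.1)
  lambda* = (3.4333)
  f(x*)   = 5.95

x* = (2.1, 0.1), lambda* = (3.4333)


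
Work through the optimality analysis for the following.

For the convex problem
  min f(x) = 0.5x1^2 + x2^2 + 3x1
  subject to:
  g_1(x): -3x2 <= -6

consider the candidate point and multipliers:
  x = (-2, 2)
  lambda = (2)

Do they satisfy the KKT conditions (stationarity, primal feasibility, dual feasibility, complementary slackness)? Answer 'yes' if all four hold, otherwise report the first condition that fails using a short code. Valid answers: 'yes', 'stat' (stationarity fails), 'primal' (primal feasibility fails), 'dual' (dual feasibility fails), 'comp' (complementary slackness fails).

Gradient of f: grad f(x) = Q x + c = (1, 4)
Constraint values g_i(x) = a_i^T x - b_i:
  g_1((-2, 2)) = 0
Stationarity residual: grad f(x) + sum_i lambda_i a_i = (1, -2)
  -> stationarity FAILS
Primal feasibility (all g_i <= 0): OK
Dual feasibility (all lambda_i >= 0): OK
Complementary slackness (lambda_i * g_i(x) = 0 for all i): OK

Verdict: the first failing condition is stationarity -> stat.

stat


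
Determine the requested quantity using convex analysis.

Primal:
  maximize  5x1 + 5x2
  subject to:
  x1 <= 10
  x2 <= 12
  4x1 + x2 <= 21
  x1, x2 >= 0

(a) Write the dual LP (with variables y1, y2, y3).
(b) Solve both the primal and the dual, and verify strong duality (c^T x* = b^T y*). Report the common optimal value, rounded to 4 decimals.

The standard primal-dual pair for 'max c^T x s.t. A x <= b, x >= 0' is:
  Dual:  min b^T y  s.t.  A^T y >= c,  y >= 0.

So the dual LP is:
  minimize  10y1 + 12y2 + 21y3
  subject to:
    y1 + 4y3 >= 5
    y2 + y3 >= 5
    y1, y2, y3 >= 0

Solving the primal: x* = (2.25, 12).
  primal value c^T x* = 71.25.
Solving the dual: y* = (0, 3.75, 1.25).
  dual value b^T y* = 71.25.
Strong duality: c^T x* = b^T y*. Confirmed.

71.25


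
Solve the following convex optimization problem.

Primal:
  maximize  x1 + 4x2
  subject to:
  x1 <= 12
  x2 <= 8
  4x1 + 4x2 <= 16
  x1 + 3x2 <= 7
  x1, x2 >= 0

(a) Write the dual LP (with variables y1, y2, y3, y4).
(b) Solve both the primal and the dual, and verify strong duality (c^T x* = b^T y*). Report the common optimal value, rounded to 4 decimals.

The standard primal-dual pair for 'max c^T x s.t. A x <= b, x >= 0' is:
  Dual:  min b^T y  s.t.  A^T y >= c,  y >= 0.

So the dual LP is:
  minimize  12y1 + 8y2 + 16y3 + 7y4
  subject to:
    y1 + 4y3 + y4 >= 1
    y2 + 4y3 + 3y4 >= 4
    y1, y2, y3, y4 >= 0

Solving the primal: x* = (0, 2.3333).
  primal value c^T x* = 9.3333.
Solving the dual: y* = (0, 0, 0, 1.3333).
  dual value b^T y* = 9.3333.
Strong duality: c^T x* = b^T y*. Confirmed.

9.3333


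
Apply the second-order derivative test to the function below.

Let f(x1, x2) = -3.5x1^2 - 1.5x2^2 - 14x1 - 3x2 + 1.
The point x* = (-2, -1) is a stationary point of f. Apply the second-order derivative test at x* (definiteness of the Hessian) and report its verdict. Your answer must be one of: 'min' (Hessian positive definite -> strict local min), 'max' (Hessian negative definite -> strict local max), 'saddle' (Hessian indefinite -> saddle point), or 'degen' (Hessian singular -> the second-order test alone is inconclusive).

Compute the Hessian H = grad^2 f:
  H = [[-7, 0], [0, -3]]
Verify stationarity: grad f(x*) = H x* + g = (0, 0).
Eigenvalues of H: -7, -3.
Both eigenvalues < 0, so H is negative definite -> x* is a strict local max.

max


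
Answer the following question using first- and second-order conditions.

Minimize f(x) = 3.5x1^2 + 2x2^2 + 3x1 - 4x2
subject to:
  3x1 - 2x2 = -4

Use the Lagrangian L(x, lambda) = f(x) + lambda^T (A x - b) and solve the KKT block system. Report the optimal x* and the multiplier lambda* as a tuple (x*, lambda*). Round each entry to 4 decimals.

Form the Lagrangian:
  L(x, lambda) = (1/2) x^T Q x + c^T x + lambda^T (A x - b)
Stationarity (grad_x L = 0): Q x + c + A^T lambda = 0.
Primal feasibility: A x = b.

This gives the KKT block system:
  [ Q   A^T ] [ x     ]   [-c ]
  [ A    0  ] [ lambda ] = [ b ]

Solving the linear system:
  x*      = (-0.5625, 1.1562)
  lambda* = (0.3125)
  f(x*)   = -2.5312

x* = (-0.5625, 1.1562), lambda* = (0.3125)


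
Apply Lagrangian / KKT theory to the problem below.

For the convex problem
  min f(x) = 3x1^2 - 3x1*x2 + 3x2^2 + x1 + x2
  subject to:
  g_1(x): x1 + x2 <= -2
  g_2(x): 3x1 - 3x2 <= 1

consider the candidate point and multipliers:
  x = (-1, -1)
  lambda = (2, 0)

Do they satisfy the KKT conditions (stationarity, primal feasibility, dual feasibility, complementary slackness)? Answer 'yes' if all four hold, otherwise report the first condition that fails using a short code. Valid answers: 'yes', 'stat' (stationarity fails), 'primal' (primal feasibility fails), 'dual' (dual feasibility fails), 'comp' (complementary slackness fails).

Gradient of f: grad f(x) = Q x + c = (-2, -2)
Constraint values g_i(x) = a_i^T x - b_i:
  g_1((-1, -1)) = 0
  g_2((-1, -1)) = -1
Stationarity residual: grad f(x) + sum_i lambda_i a_i = (0, 0)
  -> stationarity OK
Primal feasibility (all g_i <= 0): OK
Dual feasibility (all lambda_i >= 0): OK
Complementary slackness (lambda_i * g_i(x) = 0 for all i): OK

Verdict: yes, KKT holds.

yes


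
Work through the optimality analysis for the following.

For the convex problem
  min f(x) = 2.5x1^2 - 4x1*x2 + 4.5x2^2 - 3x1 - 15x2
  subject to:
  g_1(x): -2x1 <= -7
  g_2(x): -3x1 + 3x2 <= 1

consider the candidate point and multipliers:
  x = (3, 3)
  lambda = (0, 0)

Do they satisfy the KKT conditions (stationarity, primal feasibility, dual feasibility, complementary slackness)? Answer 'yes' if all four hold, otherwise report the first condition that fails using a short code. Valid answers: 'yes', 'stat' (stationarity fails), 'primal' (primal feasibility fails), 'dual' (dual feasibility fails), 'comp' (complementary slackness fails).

Gradient of f: grad f(x) = Q x + c = (0, 0)
Constraint values g_i(x) = a_i^T x - b_i:
  g_1((3, 3)) = 1
  g_2((3, 3)) = -1
Stationarity residual: grad f(x) + sum_i lambda_i a_i = (0, 0)
  -> stationarity OK
Primal feasibility (all g_i <= 0): FAILS
Dual feasibility (all lambda_i >= 0): OK
Complementary slackness (lambda_i * g_i(x) = 0 for all i): OK

Verdict: the first failing condition is primal_feasibility -> primal.

primal


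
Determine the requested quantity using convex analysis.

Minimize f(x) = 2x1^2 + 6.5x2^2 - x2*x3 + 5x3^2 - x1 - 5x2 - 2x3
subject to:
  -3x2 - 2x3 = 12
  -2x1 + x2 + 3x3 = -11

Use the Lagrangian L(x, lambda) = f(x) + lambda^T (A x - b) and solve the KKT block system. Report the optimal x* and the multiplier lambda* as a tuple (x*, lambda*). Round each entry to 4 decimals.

Form the Lagrangian:
  L(x, lambda) = (1/2) x^T Q x + c^T x + lambda^T (A x - b)
Stationarity (grad_x L = 0): Q x + c + A^T lambda = 0.
Primal feasibility: A x = b.

This gives the KKT block system:
  [ Q   A^T ] [ x     ]   [-c ]
  [ A    0  ] [ lambda ] = [ b ]

Solving the linear system:
  x*      = (0.6466, -2.3695, -2.4458)
  lambda* = (-10.8547, 0.7931)
  f(x*)   = 77.5363

x* = (0.6466, -2.3695, -2.4458), lambda* = (-10.8547, 0.7931)


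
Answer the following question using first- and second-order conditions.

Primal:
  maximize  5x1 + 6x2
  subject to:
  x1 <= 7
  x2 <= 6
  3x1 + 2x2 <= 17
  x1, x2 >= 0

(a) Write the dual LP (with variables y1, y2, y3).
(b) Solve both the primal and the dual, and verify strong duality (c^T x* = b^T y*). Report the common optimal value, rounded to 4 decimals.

The standard primal-dual pair for 'max c^T x s.t. A x <= b, x >= 0' is:
  Dual:  min b^T y  s.t.  A^T y >= c,  y >= 0.

So the dual LP is:
  minimize  7y1 + 6y2 + 17y3
  subject to:
    y1 + 3y3 >= 5
    y2 + 2y3 >= 6
    y1, y2, y3 >= 0

Solving the primal: x* = (1.6667, 6).
  primal value c^T x* = 44.3333.
Solving the dual: y* = (0, 2.6667, 1.6667).
  dual value b^T y* = 44.3333.
Strong duality: c^T x* = b^T y*. Confirmed.

44.3333


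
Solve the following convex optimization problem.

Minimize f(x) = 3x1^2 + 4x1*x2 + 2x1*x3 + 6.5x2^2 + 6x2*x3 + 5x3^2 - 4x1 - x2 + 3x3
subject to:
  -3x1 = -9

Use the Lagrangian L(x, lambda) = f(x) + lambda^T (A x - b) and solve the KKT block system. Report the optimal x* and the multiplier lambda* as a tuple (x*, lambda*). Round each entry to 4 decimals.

Form the Lagrangian:
  L(x, lambda) = (1/2) x^T Q x + c^T x + lambda^T (A x - b)
Stationarity (grad_x L = 0): Q x + c + A^T lambda = 0.
Primal feasibility: A x = b.

This gives the KKT block system:
  [ Q   A^T ] [ x     ]   [-c ]
  [ A    0  ] [ lambda ] = [ b ]

Solving the linear system:
  x*      = (3, -0.5957, -0.5426)
  lambda* = (3.5106)
  f(x*)   = 9.2819

x* = (3, -0.5957, -0.5426), lambda* = (3.5106)


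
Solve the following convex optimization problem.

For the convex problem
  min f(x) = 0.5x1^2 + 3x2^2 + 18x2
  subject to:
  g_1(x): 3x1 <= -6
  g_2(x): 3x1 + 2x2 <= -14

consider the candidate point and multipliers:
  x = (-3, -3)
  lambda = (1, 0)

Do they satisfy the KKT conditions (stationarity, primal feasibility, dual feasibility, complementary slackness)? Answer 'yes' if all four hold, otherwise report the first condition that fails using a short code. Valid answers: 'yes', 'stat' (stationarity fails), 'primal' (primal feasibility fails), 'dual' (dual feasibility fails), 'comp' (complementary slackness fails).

Gradient of f: grad f(x) = Q x + c = (-3, 0)
Constraint values g_i(x) = a_i^T x - b_i:
  g_1((-3, -3)) = -3
  g_2((-3, -3)) = -1
Stationarity residual: grad f(x) + sum_i lambda_i a_i = (0, 0)
  -> stationarity OK
Primal feasibility (all g_i <= 0): OK
Dual feasibility (all lambda_i >= 0): OK
Complementary slackness (lambda_i * g_i(x) = 0 for all i): FAILS

Verdict: the first failing condition is complementary_slackness -> comp.

comp


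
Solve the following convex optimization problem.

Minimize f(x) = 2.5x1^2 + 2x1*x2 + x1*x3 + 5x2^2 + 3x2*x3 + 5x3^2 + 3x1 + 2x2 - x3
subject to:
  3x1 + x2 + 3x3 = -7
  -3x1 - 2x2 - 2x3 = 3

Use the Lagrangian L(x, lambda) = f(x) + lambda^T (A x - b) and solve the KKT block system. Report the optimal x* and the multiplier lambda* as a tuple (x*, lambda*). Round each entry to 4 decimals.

Form the Lagrangian:
  L(x, lambda) = (1/2) x^T Q x + c^T x + lambda^T (A x - b)
Stationarity (grad_x L = 0): Q x + c + A^T lambda = 0.
Primal feasibility: A x = b.

This gives the KKT block system:
  [ Q   A^T ] [ x     ]   [-c ]
  [ A    0  ] [ lambda ] = [ b ]

Solving the linear system:
  x*      = (-1.0992, 2.0744, -1.9256)
  lambda* = (14.9504, 14.8595)
  f(x*)   = 31.4256

x* = (-1.0992, 2.0744, -1.9256), lambda* = (14.9504, 14.8595)


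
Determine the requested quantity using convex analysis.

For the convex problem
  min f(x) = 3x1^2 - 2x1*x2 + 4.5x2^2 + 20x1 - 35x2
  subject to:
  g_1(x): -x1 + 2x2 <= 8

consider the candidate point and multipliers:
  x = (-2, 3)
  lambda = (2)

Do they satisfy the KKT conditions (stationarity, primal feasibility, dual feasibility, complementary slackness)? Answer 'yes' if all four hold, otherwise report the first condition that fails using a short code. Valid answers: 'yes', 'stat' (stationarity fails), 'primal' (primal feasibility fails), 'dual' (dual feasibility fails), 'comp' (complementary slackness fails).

Gradient of f: grad f(x) = Q x + c = (2, -4)
Constraint values g_i(x) = a_i^T x - b_i:
  g_1((-2, 3)) = 0
Stationarity residual: grad f(x) + sum_i lambda_i a_i = (0, 0)
  -> stationarity OK
Primal feasibility (all g_i <= 0): OK
Dual feasibility (all lambda_i >= 0): OK
Complementary slackness (lambda_i * g_i(x) = 0 for all i): OK

Verdict: yes, KKT holds.

yes


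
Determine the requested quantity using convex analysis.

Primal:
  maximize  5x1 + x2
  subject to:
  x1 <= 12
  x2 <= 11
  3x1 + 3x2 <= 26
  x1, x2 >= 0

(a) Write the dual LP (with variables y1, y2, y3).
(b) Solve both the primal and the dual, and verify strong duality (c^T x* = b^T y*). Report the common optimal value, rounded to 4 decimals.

The standard primal-dual pair for 'max c^T x s.t. A x <= b, x >= 0' is:
  Dual:  min b^T y  s.t.  A^T y >= c,  y >= 0.

So the dual LP is:
  minimize  12y1 + 11y2 + 26y3
  subject to:
    y1 + 3y3 >= 5
    y2 + 3y3 >= 1
    y1, y2, y3 >= 0

Solving the primal: x* = (8.6667, 0).
  primal value c^T x* = 43.3333.
Solving the dual: y* = (0, 0, 1.6667).
  dual value b^T y* = 43.3333.
Strong duality: c^T x* = b^T y*. Confirmed.

43.3333


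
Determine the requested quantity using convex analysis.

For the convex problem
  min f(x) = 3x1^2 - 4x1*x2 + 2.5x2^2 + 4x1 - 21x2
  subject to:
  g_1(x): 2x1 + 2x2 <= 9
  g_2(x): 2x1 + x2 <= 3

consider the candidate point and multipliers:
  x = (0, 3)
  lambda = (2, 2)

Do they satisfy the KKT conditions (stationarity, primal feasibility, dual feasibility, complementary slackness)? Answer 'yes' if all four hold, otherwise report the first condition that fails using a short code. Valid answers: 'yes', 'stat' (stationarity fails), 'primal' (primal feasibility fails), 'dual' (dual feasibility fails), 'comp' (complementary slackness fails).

Gradient of f: grad f(x) = Q x + c = (-8, -6)
Constraint values g_i(x) = a_i^T x - b_i:
  g_1((0, 3)) = -3
  g_2((0, 3)) = 0
Stationarity residual: grad f(x) + sum_i lambda_i a_i = (0, 0)
  -> stationarity OK
Primal feasibility (all g_i <= 0): OK
Dual feasibility (all lambda_i >= 0): OK
Complementary slackness (lambda_i * g_i(x) = 0 for all i): FAILS

Verdict: the first failing condition is complementary_slackness -> comp.

comp


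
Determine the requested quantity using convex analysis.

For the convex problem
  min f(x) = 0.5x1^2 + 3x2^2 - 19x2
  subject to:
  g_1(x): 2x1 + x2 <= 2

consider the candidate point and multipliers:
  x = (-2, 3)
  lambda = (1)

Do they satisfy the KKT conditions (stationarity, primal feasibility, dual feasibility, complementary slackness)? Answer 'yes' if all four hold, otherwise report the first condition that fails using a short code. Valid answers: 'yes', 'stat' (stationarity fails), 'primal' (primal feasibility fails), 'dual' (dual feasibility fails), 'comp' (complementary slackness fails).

Gradient of f: grad f(x) = Q x + c = (-2, -1)
Constraint values g_i(x) = a_i^T x - b_i:
  g_1((-2, 3)) = -3
Stationarity residual: grad f(x) + sum_i lambda_i a_i = (0, 0)
  -> stationarity OK
Primal feasibility (all g_i <= 0): OK
Dual feasibility (all lambda_i >= 0): OK
Complementary slackness (lambda_i * g_i(x) = 0 for all i): FAILS

Verdict: the first failing condition is complementary_slackness -> comp.

comp


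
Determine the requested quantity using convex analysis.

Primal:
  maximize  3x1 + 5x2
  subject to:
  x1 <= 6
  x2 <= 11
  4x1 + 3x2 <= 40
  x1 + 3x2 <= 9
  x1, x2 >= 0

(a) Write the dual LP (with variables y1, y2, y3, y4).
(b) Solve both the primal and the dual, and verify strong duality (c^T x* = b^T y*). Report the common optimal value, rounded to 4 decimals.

The standard primal-dual pair for 'max c^T x s.t. A x <= b, x >= 0' is:
  Dual:  min b^T y  s.t.  A^T y >= c,  y >= 0.

So the dual LP is:
  minimize  6y1 + 11y2 + 40y3 + 9y4
  subject to:
    y1 + 4y3 + y4 >= 3
    y2 + 3y3 + 3y4 >= 5
    y1, y2, y3, y4 >= 0

Solving the primal: x* = (6, 1).
  primal value c^T x* = 23.
Solving the dual: y* = (1.3333, 0, 0, 1.6667).
  dual value b^T y* = 23.
Strong duality: c^T x* = b^T y*. Confirmed.

23


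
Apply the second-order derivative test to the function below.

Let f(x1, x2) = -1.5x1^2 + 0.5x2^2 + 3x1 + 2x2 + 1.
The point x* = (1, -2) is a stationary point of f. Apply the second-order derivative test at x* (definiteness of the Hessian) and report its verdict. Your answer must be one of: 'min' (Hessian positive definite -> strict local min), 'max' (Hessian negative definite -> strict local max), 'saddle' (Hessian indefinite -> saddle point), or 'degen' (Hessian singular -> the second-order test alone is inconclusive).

Compute the Hessian H = grad^2 f:
  H = [[-3, 0], [0, 1]]
Verify stationarity: grad f(x*) = H x* + g = (0, 0).
Eigenvalues of H: -3, 1.
Eigenvalues have mixed signs, so H is indefinite -> x* is a saddle point.

saddle


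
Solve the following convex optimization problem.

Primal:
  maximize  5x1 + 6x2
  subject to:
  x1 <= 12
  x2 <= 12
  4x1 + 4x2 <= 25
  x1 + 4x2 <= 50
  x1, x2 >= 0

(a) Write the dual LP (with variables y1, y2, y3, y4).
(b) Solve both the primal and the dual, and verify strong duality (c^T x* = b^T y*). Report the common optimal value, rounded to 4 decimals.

The standard primal-dual pair for 'max c^T x s.t. A x <= b, x >= 0' is:
  Dual:  min b^T y  s.t.  A^T y >= c,  y >= 0.

So the dual LP is:
  minimize  12y1 + 12y2 + 25y3 + 50y4
  subject to:
    y1 + 4y3 + y4 >= 5
    y2 + 4y3 + 4y4 >= 6
    y1, y2, y3, y4 >= 0

Solving the primal: x* = (0, 6.25).
  primal value c^T x* = 37.5.
Solving the dual: y* = (0, 0, 1.5, 0).
  dual value b^T y* = 37.5.
Strong duality: c^T x* = b^T y*. Confirmed.

37.5


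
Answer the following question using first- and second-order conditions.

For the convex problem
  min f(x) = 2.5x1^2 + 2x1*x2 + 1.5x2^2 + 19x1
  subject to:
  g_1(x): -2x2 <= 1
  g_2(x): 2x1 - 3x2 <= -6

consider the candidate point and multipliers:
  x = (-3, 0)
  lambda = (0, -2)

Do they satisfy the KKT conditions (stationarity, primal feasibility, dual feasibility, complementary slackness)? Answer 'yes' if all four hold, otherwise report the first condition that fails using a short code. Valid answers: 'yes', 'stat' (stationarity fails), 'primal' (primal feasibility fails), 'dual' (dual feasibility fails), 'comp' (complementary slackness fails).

Gradient of f: grad f(x) = Q x + c = (4, -6)
Constraint values g_i(x) = a_i^T x - b_i:
  g_1((-3, 0)) = -1
  g_2((-3, 0)) = 0
Stationarity residual: grad f(x) + sum_i lambda_i a_i = (0, 0)
  -> stationarity OK
Primal feasibility (all g_i <= 0): OK
Dual feasibility (all lambda_i >= 0): FAILS
Complementary slackness (lambda_i * g_i(x) = 0 for all i): OK

Verdict: the first failing condition is dual_feasibility -> dual.

dual


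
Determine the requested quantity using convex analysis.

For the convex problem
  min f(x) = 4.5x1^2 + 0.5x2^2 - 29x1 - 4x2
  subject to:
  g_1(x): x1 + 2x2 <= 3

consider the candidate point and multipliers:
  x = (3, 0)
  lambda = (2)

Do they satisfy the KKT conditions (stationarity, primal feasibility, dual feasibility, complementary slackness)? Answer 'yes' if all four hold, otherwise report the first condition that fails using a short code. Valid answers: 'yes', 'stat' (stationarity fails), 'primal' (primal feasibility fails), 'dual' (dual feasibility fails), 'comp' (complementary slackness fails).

Gradient of f: grad f(x) = Q x + c = (-2, -4)
Constraint values g_i(x) = a_i^T x - b_i:
  g_1((3, 0)) = 0
Stationarity residual: grad f(x) + sum_i lambda_i a_i = (0, 0)
  -> stationarity OK
Primal feasibility (all g_i <= 0): OK
Dual feasibility (all lambda_i >= 0): OK
Complementary slackness (lambda_i * g_i(x) = 0 for all i): OK

Verdict: yes, KKT holds.

yes


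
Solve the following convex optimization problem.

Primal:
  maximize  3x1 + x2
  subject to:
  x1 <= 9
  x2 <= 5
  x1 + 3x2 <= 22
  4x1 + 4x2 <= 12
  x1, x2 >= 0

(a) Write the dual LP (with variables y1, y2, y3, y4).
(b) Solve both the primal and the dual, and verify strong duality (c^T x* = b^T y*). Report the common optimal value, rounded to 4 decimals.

The standard primal-dual pair for 'max c^T x s.t. A x <= b, x >= 0' is:
  Dual:  min b^T y  s.t.  A^T y >= c,  y >= 0.

So the dual LP is:
  minimize  9y1 + 5y2 + 22y3 + 12y4
  subject to:
    y1 + y3 + 4y4 >= 3
    y2 + 3y3 + 4y4 >= 1
    y1, y2, y3, y4 >= 0

Solving the primal: x* = (3, 0).
  primal value c^T x* = 9.
Solving the dual: y* = (0, 0, 0, 0.75).
  dual value b^T y* = 9.
Strong duality: c^T x* = b^T y*. Confirmed.

9


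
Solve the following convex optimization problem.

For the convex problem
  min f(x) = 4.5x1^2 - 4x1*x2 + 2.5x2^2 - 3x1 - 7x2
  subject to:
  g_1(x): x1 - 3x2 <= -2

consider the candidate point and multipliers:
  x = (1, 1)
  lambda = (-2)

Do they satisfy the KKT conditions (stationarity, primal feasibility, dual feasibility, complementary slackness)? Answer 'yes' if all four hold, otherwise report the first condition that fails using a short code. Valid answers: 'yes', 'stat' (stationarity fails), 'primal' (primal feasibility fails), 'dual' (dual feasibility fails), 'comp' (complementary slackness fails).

Gradient of f: grad f(x) = Q x + c = (2, -6)
Constraint values g_i(x) = a_i^T x - b_i:
  g_1((1, 1)) = 0
Stationarity residual: grad f(x) + sum_i lambda_i a_i = (0, 0)
  -> stationarity OK
Primal feasibility (all g_i <= 0): OK
Dual feasibility (all lambda_i >= 0): FAILS
Complementary slackness (lambda_i * g_i(x) = 0 for all i): OK

Verdict: the first failing condition is dual_feasibility -> dual.

dual


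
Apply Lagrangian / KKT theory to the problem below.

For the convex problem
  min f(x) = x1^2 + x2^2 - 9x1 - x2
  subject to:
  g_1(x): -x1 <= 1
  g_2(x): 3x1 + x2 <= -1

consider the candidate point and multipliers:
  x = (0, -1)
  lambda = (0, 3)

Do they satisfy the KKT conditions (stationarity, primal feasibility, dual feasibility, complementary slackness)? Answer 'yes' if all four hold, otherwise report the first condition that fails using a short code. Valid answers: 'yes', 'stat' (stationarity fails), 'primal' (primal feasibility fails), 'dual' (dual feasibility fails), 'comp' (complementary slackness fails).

Gradient of f: grad f(x) = Q x + c = (-9, -3)
Constraint values g_i(x) = a_i^T x - b_i:
  g_1((0, -1)) = -1
  g_2((0, -1)) = 0
Stationarity residual: grad f(x) + sum_i lambda_i a_i = (0, 0)
  -> stationarity OK
Primal feasibility (all g_i <= 0): OK
Dual feasibility (all lambda_i >= 0): OK
Complementary slackness (lambda_i * g_i(x) = 0 for all i): OK

Verdict: yes, KKT holds.

yes


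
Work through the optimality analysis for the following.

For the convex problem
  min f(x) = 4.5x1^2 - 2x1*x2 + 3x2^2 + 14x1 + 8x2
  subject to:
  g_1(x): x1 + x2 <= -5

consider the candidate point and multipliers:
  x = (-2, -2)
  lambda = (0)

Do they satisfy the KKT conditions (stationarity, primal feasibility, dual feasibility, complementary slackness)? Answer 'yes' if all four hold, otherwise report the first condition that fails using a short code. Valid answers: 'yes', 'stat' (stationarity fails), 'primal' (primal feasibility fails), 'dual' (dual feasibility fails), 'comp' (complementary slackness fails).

Gradient of f: grad f(x) = Q x + c = (0, 0)
Constraint values g_i(x) = a_i^T x - b_i:
  g_1((-2, -2)) = 1
Stationarity residual: grad f(x) + sum_i lambda_i a_i = (0, 0)
  -> stationarity OK
Primal feasibility (all g_i <= 0): FAILS
Dual feasibility (all lambda_i >= 0): OK
Complementary slackness (lambda_i * g_i(x) = 0 for all i): OK

Verdict: the first failing condition is primal_feasibility -> primal.

primal


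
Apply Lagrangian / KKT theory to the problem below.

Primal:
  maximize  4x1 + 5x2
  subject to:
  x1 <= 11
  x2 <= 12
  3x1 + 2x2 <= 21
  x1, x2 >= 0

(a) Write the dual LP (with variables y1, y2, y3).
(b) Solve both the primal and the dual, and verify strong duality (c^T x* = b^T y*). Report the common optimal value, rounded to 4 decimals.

The standard primal-dual pair for 'max c^T x s.t. A x <= b, x >= 0' is:
  Dual:  min b^T y  s.t.  A^T y >= c,  y >= 0.

So the dual LP is:
  minimize  11y1 + 12y2 + 21y3
  subject to:
    y1 + 3y3 >= 4
    y2 + 2y3 >= 5
    y1, y2, y3 >= 0

Solving the primal: x* = (0, 10.5).
  primal value c^T x* = 52.5.
Solving the dual: y* = (0, 0, 2.5).
  dual value b^T y* = 52.5.
Strong duality: c^T x* = b^T y*. Confirmed.

52.5


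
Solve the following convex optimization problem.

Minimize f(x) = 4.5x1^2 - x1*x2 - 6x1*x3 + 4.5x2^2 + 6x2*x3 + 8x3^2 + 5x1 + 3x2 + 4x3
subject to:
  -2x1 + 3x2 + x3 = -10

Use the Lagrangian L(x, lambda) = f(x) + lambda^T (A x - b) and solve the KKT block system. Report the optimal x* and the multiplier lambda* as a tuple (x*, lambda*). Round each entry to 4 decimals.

Form the Lagrangian:
  L(x, lambda) = (1/2) x^T Q x + c^T x + lambda^T (A x - b)
Stationarity (grad_x L = 0): Q x + c + A^T lambda = 0.
Primal feasibility: A x = b.

This gives the KKT block system:
  [ Q   A^T ] [ x     ]   [-c ]
  [ A    0  ] [ lambda ] = [ b ]

Solving the linear system:
  x*      = (1.0949, -2.8859, 0.8473)
  lambda* = (6.328)
  f(x*)   = 31.7428

x* = (1.0949, -2.8859, 0.8473), lambda* = (6.328)


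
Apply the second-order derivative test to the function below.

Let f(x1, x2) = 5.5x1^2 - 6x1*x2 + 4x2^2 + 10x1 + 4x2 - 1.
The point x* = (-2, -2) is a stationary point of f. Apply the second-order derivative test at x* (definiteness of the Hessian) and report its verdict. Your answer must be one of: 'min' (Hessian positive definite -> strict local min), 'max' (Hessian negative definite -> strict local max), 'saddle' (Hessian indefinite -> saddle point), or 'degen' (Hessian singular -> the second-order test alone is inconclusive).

Compute the Hessian H = grad^2 f:
  H = [[11, -6], [-6, 8]]
Verify stationarity: grad f(x*) = H x* + g = (0, 0).
Eigenvalues of H: 3.3153, 15.6847.
Both eigenvalues > 0, so H is positive definite -> x* is a strict local min.

min


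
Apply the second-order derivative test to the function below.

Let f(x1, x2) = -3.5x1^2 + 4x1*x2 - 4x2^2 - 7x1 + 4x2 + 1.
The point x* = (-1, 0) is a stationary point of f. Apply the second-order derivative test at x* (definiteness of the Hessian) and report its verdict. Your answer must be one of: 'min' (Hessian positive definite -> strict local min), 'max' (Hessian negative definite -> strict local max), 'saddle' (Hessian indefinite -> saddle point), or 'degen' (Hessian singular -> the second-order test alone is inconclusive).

Compute the Hessian H = grad^2 f:
  H = [[-7, 4], [4, -8]]
Verify stationarity: grad f(x*) = H x* + g = (0, 0).
Eigenvalues of H: -11.5311, -3.4689.
Both eigenvalues < 0, so H is negative definite -> x* is a strict local max.

max


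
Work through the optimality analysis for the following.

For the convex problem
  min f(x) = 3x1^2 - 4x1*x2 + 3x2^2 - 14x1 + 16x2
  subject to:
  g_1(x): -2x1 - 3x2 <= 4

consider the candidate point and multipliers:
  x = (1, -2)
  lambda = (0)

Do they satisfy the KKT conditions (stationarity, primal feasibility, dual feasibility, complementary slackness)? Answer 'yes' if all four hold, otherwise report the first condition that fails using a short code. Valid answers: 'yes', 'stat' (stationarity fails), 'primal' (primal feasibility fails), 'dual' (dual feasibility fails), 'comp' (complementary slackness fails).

Gradient of f: grad f(x) = Q x + c = (0, 0)
Constraint values g_i(x) = a_i^T x - b_i:
  g_1((1, -2)) = 0
Stationarity residual: grad f(x) + sum_i lambda_i a_i = (0, 0)
  -> stationarity OK
Primal feasibility (all g_i <= 0): OK
Dual feasibility (all lambda_i >= 0): OK
Complementary slackness (lambda_i * g_i(x) = 0 for all i): OK

Verdict: yes, KKT holds.

yes


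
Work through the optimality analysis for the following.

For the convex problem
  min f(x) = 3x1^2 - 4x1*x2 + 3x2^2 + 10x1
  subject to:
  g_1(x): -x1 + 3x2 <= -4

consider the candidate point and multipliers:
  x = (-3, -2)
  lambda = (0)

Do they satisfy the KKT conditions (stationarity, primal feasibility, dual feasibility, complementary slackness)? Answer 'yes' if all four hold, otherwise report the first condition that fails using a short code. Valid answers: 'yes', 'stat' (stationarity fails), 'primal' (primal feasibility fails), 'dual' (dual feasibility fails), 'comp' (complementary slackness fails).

Gradient of f: grad f(x) = Q x + c = (0, 0)
Constraint values g_i(x) = a_i^T x - b_i:
  g_1((-3, -2)) = 1
Stationarity residual: grad f(x) + sum_i lambda_i a_i = (0, 0)
  -> stationarity OK
Primal feasibility (all g_i <= 0): FAILS
Dual feasibility (all lambda_i >= 0): OK
Complementary slackness (lambda_i * g_i(x) = 0 for all i): OK

Verdict: the first failing condition is primal_feasibility -> primal.

primal


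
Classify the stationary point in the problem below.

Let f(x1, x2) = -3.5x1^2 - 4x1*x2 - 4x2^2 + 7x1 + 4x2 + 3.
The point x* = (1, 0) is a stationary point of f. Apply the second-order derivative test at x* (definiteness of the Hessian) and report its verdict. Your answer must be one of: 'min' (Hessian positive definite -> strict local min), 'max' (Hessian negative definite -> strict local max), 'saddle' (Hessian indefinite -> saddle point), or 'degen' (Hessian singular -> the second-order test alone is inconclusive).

Compute the Hessian H = grad^2 f:
  H = [[-7, -4], [-4, -8]]
Verify stationarity: grad f(x*) = H x* + g = (0, 0).
Eigenvalues of H: -11.5311, -3.4689.
Both eigenvalues < 0, so H is negative definite -> x* is a strict local max.

max


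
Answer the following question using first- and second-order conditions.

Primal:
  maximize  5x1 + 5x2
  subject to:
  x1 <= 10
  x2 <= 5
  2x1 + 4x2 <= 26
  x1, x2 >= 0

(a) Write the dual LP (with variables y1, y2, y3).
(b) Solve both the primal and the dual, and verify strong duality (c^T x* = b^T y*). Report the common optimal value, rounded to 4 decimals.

The standard primal-dual pair for 'max c^T x s.t. A x <= b, x >= 0' is:
  Dual:  min b^T y  s.t.  A^T y >= c,  y >= 0.

So the dual LP is:
  minimize  10y1 + 5y2 + 26y3
  subject to:
    y1 + 2y3 >= 5
    y2 + 4y3 >= 5
    y1, y2, y3 >= 0

Solving the primal: x* = (10, 1.5).
  primal value c^T x* = 57.5.
Solving the dual: y* = (2.5, 0, 1.25).
  dual value b^T y* = 57.5.
Strong duality: c^T x* = b^T y*. Confirmed.

57.5


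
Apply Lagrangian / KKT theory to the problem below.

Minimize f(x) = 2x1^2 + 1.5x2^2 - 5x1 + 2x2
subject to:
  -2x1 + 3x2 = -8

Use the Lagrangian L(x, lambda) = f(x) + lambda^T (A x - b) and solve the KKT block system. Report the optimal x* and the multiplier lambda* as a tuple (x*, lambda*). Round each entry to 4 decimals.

Form the Lagrangian:
  L(x, lambda) = (1/2) x^T Q x + c^T x + lambda^T (A x - b)
Stationarity (grad_x L = 0): Q x + c + A^T lambda = 0.
Primal feasibility: A x = b.

This gives the KKT block system:
  [ Q   A^T ] [ x     ]   [-c ]
  [ A    0  ] [ lambda ] = [ b ]

Solving the linear system:
  x*      = (1.6875, -1.5417)
  lambda* = (0.875)
  f(x*)   = -2.2604

x* = (1.6875, -1.5417), lambda* = (0.875)


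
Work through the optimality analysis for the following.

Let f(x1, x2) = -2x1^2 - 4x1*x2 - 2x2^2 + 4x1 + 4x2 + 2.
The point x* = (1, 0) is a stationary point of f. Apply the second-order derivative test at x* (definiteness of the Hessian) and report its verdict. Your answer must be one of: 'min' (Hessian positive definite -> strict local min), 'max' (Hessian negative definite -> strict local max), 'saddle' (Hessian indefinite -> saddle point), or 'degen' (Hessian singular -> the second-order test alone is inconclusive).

Compute the Hessian H = grad^2 f:
  H = [[-4, -4], [-4, -4]]
Verify stationarity: grad f(x*) = H x* + g = (0, 0).
Eigenvalues of H: -8, 0.
H has a zero eigenvalue (singular; negative semidefinite but not definite), so H is neither positive definite, negative definite, nor indefinite. The second-order test alone is inconclusive -> degen.
(Indeed, f is constant along the null direction of H through x*, so x* is not a strict local extremum.)

degen


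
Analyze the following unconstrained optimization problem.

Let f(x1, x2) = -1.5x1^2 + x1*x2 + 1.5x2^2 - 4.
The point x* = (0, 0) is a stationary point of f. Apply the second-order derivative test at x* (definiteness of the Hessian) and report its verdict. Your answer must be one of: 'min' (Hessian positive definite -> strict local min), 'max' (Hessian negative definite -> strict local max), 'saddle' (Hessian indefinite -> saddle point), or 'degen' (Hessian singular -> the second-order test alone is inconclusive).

Compute the Hessian H = grad^2 f:
  H = [[-3, 1], [1, 3]]
Verify stationarity: grad f(x*) = H x* + g = (0, 0).
Eigenvalues of H: -3.1623, 3.1623.
Eigenvalues have mixed signs, so H is indefinite -> x* is a saddle point.

saddle


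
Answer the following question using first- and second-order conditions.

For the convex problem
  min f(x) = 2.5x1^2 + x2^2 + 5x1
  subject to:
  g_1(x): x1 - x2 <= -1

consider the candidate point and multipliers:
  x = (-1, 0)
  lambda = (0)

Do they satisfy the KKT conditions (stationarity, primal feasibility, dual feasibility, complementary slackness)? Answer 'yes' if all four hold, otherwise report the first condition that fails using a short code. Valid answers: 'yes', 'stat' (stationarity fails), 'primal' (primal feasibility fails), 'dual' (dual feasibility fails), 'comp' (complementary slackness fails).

Gradient of f: grad f(x) = Q x + c = (0, 0)
Constraint values g_i(x) = a_i^T x - b_i:
  g_1((-1, 0)) = 0
Stationarity residual: grad f(x) + sum_i lambda_i a_i = (0, 0)
  -> stationarity OK
Primal feasibility (all g_i <= 0): OK
Dual feasibility (all lambda_i >= 0): OK
Complementary slackness (lambda_i * g_i(x) = 0 for all i): OK

Verdict: yes, KKT holds.

yes


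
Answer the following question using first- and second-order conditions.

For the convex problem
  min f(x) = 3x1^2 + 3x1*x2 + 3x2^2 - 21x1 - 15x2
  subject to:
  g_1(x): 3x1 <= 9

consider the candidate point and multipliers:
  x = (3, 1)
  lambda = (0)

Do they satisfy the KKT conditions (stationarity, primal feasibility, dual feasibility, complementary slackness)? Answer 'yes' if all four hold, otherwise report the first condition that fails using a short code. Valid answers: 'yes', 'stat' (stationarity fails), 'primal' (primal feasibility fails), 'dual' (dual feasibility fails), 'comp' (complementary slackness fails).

Gradient of f: grad f(x) = Q x + c = (0, 0)
Constraint values g_i(x) = a_i^T x - b_i:
  g_1((3, 1)) = 0
Stationarity residual: grad f(x) + sum_i lambda_i a_i = (0, 0)
  -> stationarity OK
Primal feasibility (all g_i <= 0): OK
Dual feasibility (all lambda_i >= 0): OK
Complementary slackness (lambda_i * g_i(x) = 0 for all i): OK

Verdict: yes, KKT holds.

yes


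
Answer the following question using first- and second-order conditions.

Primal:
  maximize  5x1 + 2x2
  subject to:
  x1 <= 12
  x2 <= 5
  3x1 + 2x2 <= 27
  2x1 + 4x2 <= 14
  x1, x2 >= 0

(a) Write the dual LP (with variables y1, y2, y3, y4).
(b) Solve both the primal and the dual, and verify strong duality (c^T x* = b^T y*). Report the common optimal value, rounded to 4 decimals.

The standard primal-dual pair for 'max c^T x s.t. A x <= b, x >= 0' is:
  Dual:  min b^T y  s.t.  A^T y >= c,  y >= 0.

So the dual LP is:
  minimize  12y1 + 5y2 + 27y3 + 14y4
  subject to:
    y1 + 3y3 + 2y4 >= 5
    y2 + 2y3 + 4y4 >= 2
    y1, y2, y3, y4 >= 0

Solving the primal: x* = (7, 0).
  primal value c^T x* = 35.
Solving the dual: y* = (0, 0, 0, 2.5).
  dual value b^T y* = 35.
Strong duality: c^T x* = b^T y*. Confirmed.

35
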